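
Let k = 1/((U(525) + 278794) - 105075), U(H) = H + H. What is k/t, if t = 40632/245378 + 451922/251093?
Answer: 4400907011/1511678538049682 ≈ 2.9113e-6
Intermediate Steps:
U(H) = 2*H
t = 60547063646/30806349077 (t = 40632*(1/245378) + 451922*(1/251093) = 20316/122689 + 451922/251093 = 60547063646/30806349077 ≈ 1.9654)
k = 1/174769 (k = 1/((2*525 + 278794) - 105075) = 1/((1050 + 278794) - 105075) = 1/(279844 - 105075) = 1/174769 ≈ 5.7218e-6)
k/t = 1/(174769*(60547063646/30806349077)) = (1/174769)*(30806349077/60547063646) = 4400907011/1511678538049682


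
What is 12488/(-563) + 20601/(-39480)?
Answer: -24029743/1058440 ≈ -22.703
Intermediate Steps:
12488/(-563) + 20601/(-39480) = 12488*(-1/563) + 20601*(-1/39480) = -12488/563 - 981/1880 = -24029743/1058440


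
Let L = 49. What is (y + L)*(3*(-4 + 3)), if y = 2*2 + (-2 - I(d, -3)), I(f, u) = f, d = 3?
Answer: -144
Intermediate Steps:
y = -1 (y = 2*2 + (-2 - 1*3) = 4 + (-2 - 3) = 4 - 5 = -1)
(y + L)*(3*(-4 + 3)) = (-1 + 49)*(3*(-4 + 3)) = 48*(3*(-1)) = 48*(-3) = -144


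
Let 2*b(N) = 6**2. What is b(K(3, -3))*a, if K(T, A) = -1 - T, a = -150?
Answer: -2700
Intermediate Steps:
b(N) = 18 (b(N) = (1/2)*6**2 = (1/2)*36 = 18)
b(K(3, -3))*a = 18*(-150) = -2700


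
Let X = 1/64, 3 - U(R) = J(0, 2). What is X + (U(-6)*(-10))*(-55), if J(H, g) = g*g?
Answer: -35199/64 ≈ -549.98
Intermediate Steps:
J(H, g) = g²
U(R) = -1 (U(R) = 3 - 1*2² = 3 - 1*4 = 3 - 4 = -1)
X = 1/64 ≈ 0.015625
X + (U(-6)*(-10))*(-55) = 1/64 - 1*(-10)*(-55) = 1/64 + 10*(-55) = 1/64 - 550 = -35199/64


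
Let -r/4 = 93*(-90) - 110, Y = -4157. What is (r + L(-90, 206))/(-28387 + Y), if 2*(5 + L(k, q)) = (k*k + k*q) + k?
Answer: -4775/5424 ≈ -0.88035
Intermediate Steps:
r = 33920 (r = -4*(93*(-90) - 110) = -4*(-8370 - 110) = -4*(-8480) = 33920)
L(k, q) = -5 + k/2 + k**2/2 + k*q/2 (L(k, q) = -5 + ((k*k + k*q) + k)/2 = -5 + ((k**2 + k*q) + k)/2 = -5 + (k + k**2 + k*q)/2 = -5 + (k/2 + k**2/2 + k*q/2) = -5 + k/2 + k**2/2 + k*q/2)
(r + L(-90, 206))/(-28387 + Y) = (33920 + (-5 + (1/2)*(-90) + (1/2)*(-90)**2 + (1/2)*(-90)*206))/(-28387 - 4157) = (33920 + (-5 - 45 + (1/2)*8100 - 9270))/(-32544) = (33920 + (-5 - 45 + 4050 - 9270))*(-1/32544) = (33920 - 5270)*(-1/32544) = 28650*(-1/32544) = -4775/5424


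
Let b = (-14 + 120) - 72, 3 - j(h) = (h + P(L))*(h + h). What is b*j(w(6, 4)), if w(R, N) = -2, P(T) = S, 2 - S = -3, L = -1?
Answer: 510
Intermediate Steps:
S = 5 (S = 2 - 1*(-3) = 2 + 3 = 5)
P(T) = 5
j(h) = 3 - 2*h*(5 + h) (j(h) = 3 - (h + 5)*(h + h) = 3 - (5 + h)*2*h = 3 - 2*h*(5 + h))
b = 34 (b = 106 - 72 = 34)
b*j(w(6, 4)) = 34*(3 - 10*(-2) - 2*(-2)**2) = 34*(3 + 20 - 2*4) = 34*(3 + 20 - 8) = 34*15 = 510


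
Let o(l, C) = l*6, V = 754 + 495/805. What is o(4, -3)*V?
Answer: 2915832/161 ≈ 18111.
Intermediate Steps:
V = 121493/161 (V = 754 + 495*(1/805) = 754 + 99/161 = 121493/161 ≈ 754.62)
o(l, C) = 6*l
o(4, -3)*V = (6*4)*(121493/161) = 24*(121493/161) = 2915832/161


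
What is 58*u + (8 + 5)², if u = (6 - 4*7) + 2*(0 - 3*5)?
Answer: -2847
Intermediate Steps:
u = -52 (u = (6 - 28) + 2*(0 - 15) = -22 + 2*(-15) = -22 - 30 = -52)
58*u + (8 + 5)² = 58*(-52) + (8 + 5)² = -3016 + 13² = -3016 + 169 = -2847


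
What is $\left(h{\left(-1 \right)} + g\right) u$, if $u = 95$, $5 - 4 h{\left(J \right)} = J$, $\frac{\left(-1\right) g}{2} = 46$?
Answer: $- \frac{17195}{2} \approx -8597.5$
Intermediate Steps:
$g = -92$ ($g = \left(-2\right) 46 = -92$)
$h{\left(J \right)} = \frac{5}{4} - \frac{J}{4}$
$\left(h{\left(-1 \right)} + g\right) u = \left(\left(\frac{5}{4} - - \frac{1}{4}\right) - 92\right) 95 = \left(\left(\frac{5}{4} + \frac{1}{4}\right) - 92\right) 95 = \left(\frac{3}{2} - 92\right) 95 = \left(- \frac{181}{2}\right) 95 = - \frac{17195}{2}$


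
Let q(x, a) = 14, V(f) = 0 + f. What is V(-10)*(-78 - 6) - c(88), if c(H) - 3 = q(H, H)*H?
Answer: -395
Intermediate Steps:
V(f) = f
c(H) = 3 + 14*H
V(-10)*(-78 - 6) - c(88) = -10*(-78 - 6) - (3 + 14*88) = -10*(-84) - (3 + 1232) = 840 - 1*1235 = 840 - 1235 = -395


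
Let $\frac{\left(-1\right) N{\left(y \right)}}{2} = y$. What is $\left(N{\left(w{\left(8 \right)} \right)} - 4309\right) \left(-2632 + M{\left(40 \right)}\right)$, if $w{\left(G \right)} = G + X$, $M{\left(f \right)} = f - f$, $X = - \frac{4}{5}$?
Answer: $\frac{56895944}{5} \approx 1.1379 \cdot 10^{7}$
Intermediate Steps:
$X = - \frac{4}{5}$ ($X = \left(-4\right) \frac{1}{5} = - \frac{4}{5} \approx -0.8$)
$M{\left(f \right)} = 0$
$w{\left(G \right)} = - \frac{4}{5} + G$ ($w{\left(G \right)} = G - \frac{4}{5} = - \frac{4}{5} + G$)
$N{\left(y \right)} = - 2 y$
$\left(N{\left(w{\left(8 \right)} \right)} - 4309\right) \left(-2632 + M{\left(40 \right)}\right) = \left(- 2 \left(- \frac{4}{5} + 8\right) - 4309\right) \left(-2632 + 0\right) = \left(\left(-2\right) \frac{36}{5} - 4309\right) \left(-2632\right) = \left(- \frac{72}{5} - 4309\right) \left(-2632\right) = \left(- \frac{21617}{5}\right) \left(-2632\right) = \frac{56895944}{5}$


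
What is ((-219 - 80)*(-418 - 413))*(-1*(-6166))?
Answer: 1532059854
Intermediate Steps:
((-219 - 80)*(-418 - 413))*(-1*(-6166)) = -299*(-831)*6166 = 248469*6166 = 1532059854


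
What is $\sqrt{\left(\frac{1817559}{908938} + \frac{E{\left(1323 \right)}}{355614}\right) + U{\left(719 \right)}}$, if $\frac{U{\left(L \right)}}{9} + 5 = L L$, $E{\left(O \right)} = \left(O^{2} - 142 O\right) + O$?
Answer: $\frac{3 \sqrt{30618352432763430004227554}}{7695978046} \approx 2157.0$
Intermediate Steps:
$E{\left(O \right)} = O^{2} - 141 O$
$U{\left(L \right)} = -45 + 9 L^{2}$ ($U{\left(L \right)} = -45 + 9 L L = -45 + 9 L^{2}$)
$\sqrt{\left(\frac{1817559}{908938} + \frac{E{\left(1323 \right)}}{355614}\right) + U{\left(719 \right)}} = \sqrt{\left(\frac{1817559}{908938} + \frac{1323 \left(-141 + 1323\right)}{355614}\right) - \left(45 - 9 \cdot 719^{2}\right)} = \sqrt{\left(1817559 \cdot \frac{1}{908938} + 1323 \cdot 1182 \cdot \frac{1}{355614}\right) + \left(-45 + 9 \cdot 516961\right)} = \sqrt{\left(\frac{1817559}{908938} + 1563786 \cdot \frac{1}{355614}\right) + \left(-45 + 4652649\right)} = \sqrt{\left(\frac{1817559}{908938} + \frac{37233}{8467}\right) + 4652604} = \sqrt{\frac{49231760607}{7695978046} + 4652604} = \sqrt{\frac{35806387472492391}{7695978046}} = \frac{3 \sqrt{30618352432763430004227554}}{7695978046}$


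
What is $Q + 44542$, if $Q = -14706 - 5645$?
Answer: $24191$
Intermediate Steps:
$Q = -20351$ ($Q = -14706 - 5645 = -20351$)
$Q + 44542 = -20351 + 44542 = 24191$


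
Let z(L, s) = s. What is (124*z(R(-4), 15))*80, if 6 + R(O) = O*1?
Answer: 148800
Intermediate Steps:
R(O) = -6 + O (R(O) = -6 + O*1 = -6 + O)
(124*z(R(-4), 15))*80 = (124*15)*80 = 1860*80 = 148800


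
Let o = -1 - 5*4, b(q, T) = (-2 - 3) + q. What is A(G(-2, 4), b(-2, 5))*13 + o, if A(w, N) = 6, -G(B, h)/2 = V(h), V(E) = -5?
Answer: 57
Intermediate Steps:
G(B, h) = 10 (G(B, h) = -2*(-5) = 10)
b(q, T) = -5 + q
o = -21 (o = -1 - 20 = -21)
A(G(-2, 4), b(-2, 5))*13 + o = 6*13 - 21 = 78 - 21 = 57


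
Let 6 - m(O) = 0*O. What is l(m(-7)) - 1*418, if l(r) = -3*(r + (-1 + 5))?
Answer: -448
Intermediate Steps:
m(O) = 6 (m(O) = 6 - 0*O = 6 - 1*0 = 6 + 0 = 6)
l(r) = -12 - 3*r (l(r) = -3*(r + 4) = -3*(4 + r) = -12 - 3*r)
l(m(-7)) - 1*418 = (-12 - 3*6) - 1*418 = (-12 - 18) - 418 = -30 - 418 = -448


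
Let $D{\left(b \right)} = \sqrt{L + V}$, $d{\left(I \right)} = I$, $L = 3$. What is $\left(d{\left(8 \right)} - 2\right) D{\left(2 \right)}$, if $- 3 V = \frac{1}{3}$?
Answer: $2 \sqrt{26} \approx 10.198$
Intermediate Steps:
$V = - \frac{1}{9}$ ($V = - \frac{1}{3 \cdot 3} = \left(- \frac{1}{3}\right) \frac{1}{3} = - \frac{1}{9} \approx -0.11111$)
$D{\left(b \right)} = \frac{\sqrt{26}}{3}$ ($D{\left(b \right)} = \sqrt{3 - \frac{1}{9}} = \sqrt{\frac{26}{9}} = \frac{\sqrt{26}}{3}$)
$\left(d{\left(8 \right)} - 2\right) D{\left(2 \right)} = \left(8 - 2\right) \frac{\sqrt{26}}{3} = 6 \frac{\sqrt{26}}{3} = 2 \sqrt{26}$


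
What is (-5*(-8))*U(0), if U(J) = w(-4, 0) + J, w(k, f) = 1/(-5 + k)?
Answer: -40/9 ≈ -4.4444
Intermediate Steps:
U(J) = -1/9 + J (U(J) = 1/(-5 - 4) + J = 1/(-9) + J = -1/9 + J)
(-5*(-8))*U(0) = (-5*(-8))*(-1/9 + 0) = 40*(-1/9) = -40/9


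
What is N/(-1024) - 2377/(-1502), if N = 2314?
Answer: -260395/384512 ≈ -0.67721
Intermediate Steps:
N/(-1024) - 2377/(-1502) = 2314/(-1024) - 2377/(-1502) = 2314*(-1/1024) - 2377*(-1/1502) = -1157/512 + 2377/1502 = -260395/384512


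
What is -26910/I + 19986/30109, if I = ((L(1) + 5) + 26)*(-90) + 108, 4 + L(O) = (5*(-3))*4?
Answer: -41595349/5148639 ≈ -8.0789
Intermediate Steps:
L(O) = -64 (L(O) = -4 + (5*(-3))*4 = -4 - 15*4 = -4 - 60 = -64)
I = 3078 (I = ((-64 + 5) + 26)*(-90) + 108 = (-59 + 26)*(-90) + 108 = -33*(-90) + 108 = 2970 + 108 = 3078)
-26910/I + 19986/30109 = -26910/3078 + 19986/30109 = -26910*1/3078 + 19986*(1/30109) = -1495/171 + 19986/30109 = -41595349/5148639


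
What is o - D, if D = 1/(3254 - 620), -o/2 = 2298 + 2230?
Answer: -23853505/2634 ≈ -9056.0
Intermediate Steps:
o = -9056 (o = -2*(2298 + 2230) = -2*4528 = -9056)
D = 1/2634 ≈ 0.00037965
o - D = -9056 - 1*1/2634 = -9056 - 1/2634 = -23853505/2634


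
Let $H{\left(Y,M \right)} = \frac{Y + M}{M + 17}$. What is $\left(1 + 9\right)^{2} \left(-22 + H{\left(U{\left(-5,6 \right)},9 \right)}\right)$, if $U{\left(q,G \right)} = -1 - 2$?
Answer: $- \frac{28300}{13} \approx -2176.9$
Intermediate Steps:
$U{\left(q,G \right)} = -3$ ($U{\left(q,G \right)} = -1 - 2 = -3$)
$H{\left(Y,M \right)} = \frac{M + Y}{17 + M}$
$\left(1 + 9\right)^{2} \left(-22 + H{\left(U{\left(-5,6 \right)},9 \right)}\right) = \left(1 + 9\right)^{2} \left(-22 + \frac{9 - 3}{17 + 9}\right) = 10^{2} \left(-22 + \frac{1}{26} \cdot 6\right) = 100 \left(-22 + \frac{1}{26} \cdot 6\right) = 100 \left(-22 + \frac{3}{13}\right) = 100 \left(- \frac{283}{13}\right) = - \frac{28300}{13}$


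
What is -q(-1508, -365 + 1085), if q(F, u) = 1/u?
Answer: -1/720 ≈ -0.0013889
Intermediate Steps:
-q(-1508, -365 + 1085) = -1/(-365 + 1085) = -1/720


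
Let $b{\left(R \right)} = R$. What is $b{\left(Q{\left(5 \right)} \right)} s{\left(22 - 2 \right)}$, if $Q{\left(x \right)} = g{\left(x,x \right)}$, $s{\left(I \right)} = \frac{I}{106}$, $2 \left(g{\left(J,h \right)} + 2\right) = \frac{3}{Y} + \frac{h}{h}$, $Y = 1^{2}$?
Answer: $0$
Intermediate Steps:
$Y = 1$
$g{\left(J,h \right)} = 0$ ($g{\left(J,h \right)} = -2 + \frac{\frac{3}{1} + \frac{h}{h}}{2} = -2 + \frac{3 \cdot 1 + 1}{2} = -2 + \frac{3 + 1}{2} = -2 + \frac{1}{2} \cdot 4 = -2 + 2 = 0$)
$s{\left(I \right)} = \frac{I}{106}$ ($s{\left(I \right)} = I \frac{1}{106} = \frac{I}{106}$)
$Q{\left(x \right)} = 0$
$b{\left(Q{\left(5 \right)} \right)} s{\left(22 - 2 \right)} = 0 \frac{22 - 2}{106} = 0 \cdot \frac{1}{106} \cdot 20 = 0 \cdot \frac{10}{53} = 0$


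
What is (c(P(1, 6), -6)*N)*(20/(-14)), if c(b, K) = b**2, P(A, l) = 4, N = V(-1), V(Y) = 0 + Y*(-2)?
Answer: -320/7 ≈ -45.714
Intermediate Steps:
V(Y) = -2*Y (V(Y) = 0 - 2*Y = -2*Y)
N = 2 (N = -2*(-1) = 2)
(c(P(1, 6), -6)*N)*(20/(-14)) = (4**2*2)*(20/(-14)) = (16*2)*(20*(-1/14)) = 32*(-10/7) = -320/7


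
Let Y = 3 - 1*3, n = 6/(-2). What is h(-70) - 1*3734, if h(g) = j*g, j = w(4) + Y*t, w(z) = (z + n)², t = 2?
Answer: -3804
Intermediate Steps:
n = -3 (n = 6*(-½) = -3)
Y = 0 (Y = 3 - 3 = 0)
w(z) = (-3 + z)² (w(z) = (z - 3)² = (-3 + z)²)
j = 1 (j = (-3 + 4)² + 0*2 = 1² + 0 = 1 + 0 = 1)
h(g) = g (h(g) = 1*g = g)
h(-70) - 1*3734 = -70 - 1*3734 = -70 - 3734 = -3804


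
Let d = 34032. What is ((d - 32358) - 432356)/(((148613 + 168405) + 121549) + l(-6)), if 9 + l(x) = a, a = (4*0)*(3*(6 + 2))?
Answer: -215341/219279 ≈ -0.98204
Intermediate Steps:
a = 0 (a = 0*(3*8) = 0*24 = 0)
l(x) = -9 (l(x) = -9 + 0 = -9)
((d - 32358) - 432356)/(((148613 + 168405) + 121549) + l(-6)) = ((34032 - 32358) - 432356)/(((148613 + 168405) + 121549) - 9) = (1674 - 432356)/((317018 + 121549) - 9) = -430682/(438567 - 9) = -430682/438558 = -430682*1/438558 = -215341/219279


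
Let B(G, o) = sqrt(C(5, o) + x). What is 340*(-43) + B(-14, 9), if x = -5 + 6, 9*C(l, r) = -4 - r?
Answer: -14620 + 2*I/3 ≈ -14620.0 + 0.66667*I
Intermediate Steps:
C(l, r) = -4/9 - r/9 (C(l, r) = (-4 - r)/9 = -4/9 - r/9)
x = 1
B(G, o) = sqrt(5/9 - o/9) (B(G, o) = sqrt((-4/9 - o/9) + 1) = sqrt(5/9 - o/9))
340*(-43) + B(-14, 9) = 340*(-43) + sqrt(5 - 1*9)/3 = -14620 + sqrt(5 - 9)/3 = -14620 + sqrt(-4)/3 = -14620 + (2*I)/3 = -14620 + 2*I/3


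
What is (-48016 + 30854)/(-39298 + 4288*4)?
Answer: 8581/11073 ≈ 0.77495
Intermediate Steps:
(-48016 + 30854)/(-39298 + 4288*4) = -17162/(-39298 + 17152) = -17162/(-22146) = -17162*(-1/22146) = 8581/11073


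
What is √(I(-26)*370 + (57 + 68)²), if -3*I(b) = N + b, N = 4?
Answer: √165045/3 ≈ 135.42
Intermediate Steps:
I(b) = -4/3 - b/3 (I(b) = -(4 + b)/3 = -4/3 - b/3)
√(I(-26)*370 + (57 + 68)²) = √((-4/3 - ⅓*(-26))*370 + (57 + 68)²) = √((-4/3 + 26/3)*370 + 125²) = √((22/3)*370 + 15625) = √(8140/3 + 15625) = √(55015/3) = √165045/3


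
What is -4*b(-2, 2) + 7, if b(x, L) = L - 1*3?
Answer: 11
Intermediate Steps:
b(x, L) = -3 + L (b(x, L) = L - 3 = -3 + L)
-4*b(-2, 2) + 7 = -4*(-3 + 2) + 7 = -4*(-1) + 7 = 4 + 7 = 11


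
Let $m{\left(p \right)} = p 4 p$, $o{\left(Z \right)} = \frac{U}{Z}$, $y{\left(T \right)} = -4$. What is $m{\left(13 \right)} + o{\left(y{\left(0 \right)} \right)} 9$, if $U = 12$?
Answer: $649$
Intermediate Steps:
$o{\left(Z \right)} = \frac{12}{Z}$
$m{\left(p \right)} = 4 p^{2}$ ($m{\left(p \right)} = 4 p p = 4 p^{2}$)
$m{\left(13 \right)} + o{\left(y{\left(0 \right)} \right)} 9 = 4 \cdot 13^{2} + \frac{12}{-4} \cdot 9 = 4 \cdot 169 + 12 \left(- \frac{1}{4}\right) 9 = 676 - 27 = 649$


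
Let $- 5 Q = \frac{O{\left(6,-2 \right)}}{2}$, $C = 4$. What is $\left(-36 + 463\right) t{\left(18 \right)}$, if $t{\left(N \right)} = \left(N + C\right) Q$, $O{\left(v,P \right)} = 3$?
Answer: $- \frac{14091}{5} \approx -2818.2$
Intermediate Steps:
$Q = - \frac{3}{10}$ ($Q = - \frac{3 \cdot \frac{1}{2}}{5} = \left(- \frac{1}{5}\right) \frac{3}{2} = - \frac{3}{10} \approx -0.3$)
$t{\left(N \right)} = - \frac{6}{5} - \frac{3 N}{10}$ ($t{\left(N \right)} = \left(N + 4\right) \left(- \frac{3}{10}\right) = \left(4 + N\right) \left(- \frac{3}{10}\right) = - \frac{6}{5} - \frac{3 N}{10}$)
$\left(-36 + 463\right) t{\left(18 \right)} = \left(-36 + 463\right) \left(- \frac{6}{5} - \frac{27}{5}\right) = 427 \left(- \frac{6}{5} - \frac{27}{5}\right) = 427 \left(- \frac{33}{5}\right) = - \frac{14091}{5}$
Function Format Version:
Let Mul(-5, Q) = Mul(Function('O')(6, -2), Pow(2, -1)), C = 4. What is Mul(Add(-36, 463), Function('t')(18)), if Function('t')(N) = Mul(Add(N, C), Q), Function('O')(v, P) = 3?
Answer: Rational(-14091, 5) ≈ -2818.2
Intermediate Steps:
Q = Rational(-3, 10) (Q = Mul(Rational(-1, 5), Mul(3, Pow(2, -1))) = Mul(Rational(-1, 5), Mul(3, Rational(1, 2))) = Mul(Rational(-1, 5), Rational(3, 2)) = Rational(-3, 10) ≈ -0.30000)
Function('t')(N) = Add(Rational(-6, 5), Mul(Rational(-3, 10), N)) (Function('t')(N) = Mul(Add(N, 4), Rational(-3, 10)) = Mul(Add(4, N), Rational(-3, 10)) = Add(Rational(-6, 5), Mul(Rational(-3, 10), N)))
Mul(Add(-36, 463), Function('t')(18)) = Mul(Add(-36, 463), Add(Rational(-6, 5), Mul(Rational(-3, 10), 18))) = Mul(427, Add(Rational(-6, 5), Rational(-27, 5))) = Mul(427, Rational(-33, 5)) = Rational(-14091, 5)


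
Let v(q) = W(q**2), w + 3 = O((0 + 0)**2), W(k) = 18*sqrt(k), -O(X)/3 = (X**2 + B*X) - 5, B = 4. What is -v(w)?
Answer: -216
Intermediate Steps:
O(X) = 15 - 12*X - 3*X**2 (O(X) = -3*((X**2 + 4*X) - 5) = -3*(-5 + X**2 + 4*X) = 15 - 12*X - 3*X**2)
w = 12 (w = -3 + (15 - 12*(0 + 0)**2 - 3*(0 + 0)**4) = -3 + (15 - 12*0**2 - 3*(0**2)**2) = -3 + (15 - 12*0 - 3*0**2) = -3 + (15 + 0 - 3*0) = -3 + (15 + 0 + 0) = -3 + 15 = 12)
v(q) = 18*sqrt(q**2)
-v(w) = -18*sqrt(12**2) = -18*sqrt(144) = -18*12 = -1*216 = -216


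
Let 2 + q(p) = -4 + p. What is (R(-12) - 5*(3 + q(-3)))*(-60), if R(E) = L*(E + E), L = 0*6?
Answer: -1800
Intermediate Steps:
L = 0
q(p) = -6 + p (q(p) = -2 + (-4 + p) = -6 + p)
R(E) = 0 (R(E) = 0*(E + E) = 0*(2*E) = 0)
(R(-12) - 5*(3 + q(-3)))*(-60) = (0 - 5*(3 + (-6 - 3)))*(-60) = (0 - 5*(3 - 9))*(-60) = (0 - 5*(-6))*(-60) = (0 + 30)*(-60) = 30*(-60) = -1800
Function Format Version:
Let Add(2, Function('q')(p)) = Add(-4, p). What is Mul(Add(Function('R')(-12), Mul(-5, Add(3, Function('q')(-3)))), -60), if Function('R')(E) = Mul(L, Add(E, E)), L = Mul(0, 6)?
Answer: -1800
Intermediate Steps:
L = 0
Function('q')(p) = Add(-6, p) (Function('q')(p) = Add(-2, Add(-4, p)) = Add(-6, p))
Function('R')(E) = 0 (Function('R')(E) = Mul(0, Add(E, E)) = Mul(0, Mul(2, E)) = 0)
Mul(Add(Function('R')(-12), Mul(-5, Add(3, Function('q')(-3)))), -60) = Mul(Add(0, Mul(-5, Add(3, Add(-6, -3)))), -60) = Mul(Add(0, Mul(-5, Add(3, -9))), -60) = Mul(Add(0, Mul(-5, -6)), -60) = Mul(Add(0, 30), -60) = Mul(30, -60) = -1800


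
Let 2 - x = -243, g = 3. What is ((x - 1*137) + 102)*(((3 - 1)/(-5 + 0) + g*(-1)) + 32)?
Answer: 6006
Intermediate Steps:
x = 245 (x = 2 - 1*(-243) = 2 + 243 = 245)
((x - 1*137) + 102)*(((3 - 1)/(-5 + 0) + g*(-1)) + 32) = ((245 - 1*137) + 102)*(((3 - 1)/(-5 + 0) + 3*(-1)) + 32) = ((245 - 137) + 102)*((2/(-5) - 3) + 32) = (108 + 102)*((2*(-⅕) - 3) + 32) = 210*((-⅖ - 3) + 32) = 210*(-17/5 + 32) = 210*(143/5) = 6006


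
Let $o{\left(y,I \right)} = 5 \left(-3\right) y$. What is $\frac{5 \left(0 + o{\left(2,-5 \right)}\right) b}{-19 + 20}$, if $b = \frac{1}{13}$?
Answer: $- \frac{150}{13} \approx -11.538$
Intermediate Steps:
$o{\left(y,I \right)} = - 15 y$
$b = \frac{1}{13} \approx 0.076923$
$\frac{5 \left(0 + o{\left(2,-5 \right)}\right) b}{-19 + 20} = \frac{5 \left(0 - 30\right) \frac{1}{13}}{-19 + 20} = \frac{5 \left(0 - 30\right) \frac{1}{13}}{1} = 5 \left(-30\right) \frac{1}{13} \cdot 1 = \left(-150\right) \frac{1}{13} \cdot 1 = \left(- \frac{150}{13}\right) 1 = - \frac{150}{13}$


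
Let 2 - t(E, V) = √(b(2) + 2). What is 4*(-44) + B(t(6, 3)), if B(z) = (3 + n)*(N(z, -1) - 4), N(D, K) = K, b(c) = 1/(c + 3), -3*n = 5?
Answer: -548/3 ≈ -182.67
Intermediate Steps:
n = -5/3 (n = -⅓*5 = -5/3 ≈ -1.6667)
b(c) = 1/(3 + c)
t(E, V) = 2 - √55/5 (t(E, V) = 2 - √(1/(3 + 2) + 2) = 2 - √(1/5 + 2) = 2 - √(⅕ + 2) = 2 - √(11/5) = 2 - √55/5)
B(z) = -20/3 (B(z) = (3 - 5/3)*(-1 - 4) = (4/3)*(-5) = -20/3)
4*(-44) + B(t(6, 3)) = 4*(-44) - 20/3 = -176 - 20/3 = -548/3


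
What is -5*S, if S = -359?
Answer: 1795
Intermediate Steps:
-5*S = -5*(-359) = 1795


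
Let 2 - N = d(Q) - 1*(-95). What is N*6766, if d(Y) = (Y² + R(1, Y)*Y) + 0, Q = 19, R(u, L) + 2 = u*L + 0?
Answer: -5257182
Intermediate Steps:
R(u, L) = -2 + L*u (R(u, L) = -2 + (u*L + 0) = -2 + (L*u + 0) = -2 + L*u)
d(Y) = Y² + Y*(-2 + Y) (d(Y) = (Y² + (-2 + Y*1)*Y) + 0 = (Y² + (-2 + Y)*Y) + 0 = (Y² + Y*(-2 + Y)) + 0 = Y² + Y*(-2 + Y))
N = -777 (N = 2 - (2*19*(-1 + 19) - 1*(-95)) = 2 - (2*19*18 + 95) = 2 - (684 + 95) = 2 - 1*779 = 2 - 779 = -777)
N*6766 = -777*6766 = -5257182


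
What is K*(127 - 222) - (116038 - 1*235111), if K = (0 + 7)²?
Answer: 114418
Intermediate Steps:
K = 49 (K = 7² = 49)
K*(127 - 222) - (116038 - 1*235111) = 49*(127 - 222) - (116038 - 1*235111) = 49*(-95) - (116038 - 235111) = -4655 - 1*(-119073) = -4655 + 119073 = 114418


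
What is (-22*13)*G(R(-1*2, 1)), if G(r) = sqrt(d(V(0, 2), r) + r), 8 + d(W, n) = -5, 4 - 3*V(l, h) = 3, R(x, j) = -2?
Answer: -286*I*sqrt(15) ≈ -1107.7*I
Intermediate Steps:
V(l, h) = 1/3 (V(l, h) = 4/3 - 1/3*3 = 4/3 - 1 = 1/3)
d(W, n) = -13 (d(W, n) = -8 - 5 = -13)
G(r) = sqrt(-13 + r)
(-22*13)*G(R(-1*2, 1)) = (-22*13)*sqrt(-13 - 2) = -286*I*sqrt(15)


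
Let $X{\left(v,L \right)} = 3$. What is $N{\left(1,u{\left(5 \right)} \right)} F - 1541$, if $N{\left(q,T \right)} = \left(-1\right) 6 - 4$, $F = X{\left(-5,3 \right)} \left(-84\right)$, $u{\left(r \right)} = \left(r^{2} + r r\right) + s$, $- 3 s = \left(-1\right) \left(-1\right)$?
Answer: $979$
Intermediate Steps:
$s = - \frac{1}{3}$ ($s = - \frac{\left(-1\right) \left(-1\right)}{3} = \left(- \frac{1}{3}\right) 1 = - \frac{1}{3} \approx -0.33333$)
$u{\left(r \right)} = - \frac{1}{3} + 2 r^{2}$ ($u{\left(r \right)} = \left(r^{2} + r r\right) - \frac{1}{3} = \left(r^{2} + r^{2}\right) - \frac{1}{3} = 2 r^{2} - \frac{1}{3} = - \frac{1}{3} + 2 r^{2}$)
$F = -252$ ($F = 3 \left(-84\right) = -252$)
$N{\left(q,T \right)} = -10$ ($N{\left(q,T \right)} = -6 - 4 = -10$)
$N{\left(1,u{\left(5 \right)} \right)} F - 1541 = \left(-10\right) \left(-252\right) - 1541 = 2520 - 1541 = 979$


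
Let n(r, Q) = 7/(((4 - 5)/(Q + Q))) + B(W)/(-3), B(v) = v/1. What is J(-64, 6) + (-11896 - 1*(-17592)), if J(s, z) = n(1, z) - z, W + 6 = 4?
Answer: 16820/3 ≈ 5606.7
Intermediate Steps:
W = -2 (W = -6 + 4 = -2)
B(v) = v (B(v) = v*1 = v)
n(r, Q) = ⅔ - 14*Q (n(r, Q) = 7/(((4 - 5)/(Q + Q))) - 2/(-3) = 7/((-1/(2*Q))) - 2*(-⅓) = 7/((-1/(2*Q))) + ⅔ = 7*(-2*Q) + ⅔ = -14*Q + ⅔ = ⅔ - 14*Q)
J(s, z) = ⅔ - 15*z (J(s, z) = (⅔ - 14*z) - z = ⅔ - 15*z)
J(-64, 6) + (-11896 - 1*(-17592)) = (⅔ - 15*6) + (-11896 - 1*(-17592)) = (⅔ - 90) + (-11896 + 17592) = -268/3 + 5696 = 16820/3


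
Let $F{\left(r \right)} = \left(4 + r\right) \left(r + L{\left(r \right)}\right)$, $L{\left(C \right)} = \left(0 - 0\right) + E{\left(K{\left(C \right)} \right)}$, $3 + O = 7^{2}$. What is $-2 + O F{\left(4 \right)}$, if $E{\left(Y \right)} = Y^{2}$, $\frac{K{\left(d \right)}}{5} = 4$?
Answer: $148670$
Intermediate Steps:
$O = 46$ ($O = -3 + 7^{2} = -3 + 49 = 46$)
$K{\left(d \right)} = 20$ ($K{\left(d \right)} = 5 \cdot 4 = 20$)
$L{\left(C \right)} = 400$ ($L{\left(C \right)} = \left(0 - 0\right) + 20^{2} = \left(0 + 0\right) + 400 = 0 + 400 = 400$)
$F{\left(r \right)} = \left(4 + r\right) \left(400 + r\right)$ ($F{\left(r \right)} = \left(4 + r\right) \left(r + 400\right) = \left(4 + r\right) \left(400 + r\right)$)
$-2 + O F{\left(4 \right)} = -2 + 46 \left(1600 + 4^{2} + 404 \cdot 4\right) = -2 + 46 \left(1600 + 16 + 1616\right) = -2 + 46 \cdot 3232 = -2 + 148672 = 148670$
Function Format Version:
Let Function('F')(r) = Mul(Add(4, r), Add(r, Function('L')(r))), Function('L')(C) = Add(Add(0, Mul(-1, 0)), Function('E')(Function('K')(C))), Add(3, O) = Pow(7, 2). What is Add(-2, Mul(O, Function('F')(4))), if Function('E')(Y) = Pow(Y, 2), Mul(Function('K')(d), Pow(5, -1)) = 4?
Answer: 148670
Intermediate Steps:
O = 46 (O = Add(-3, Pow(7, 2)) = Add(-3, 49) = 46)
Function('K')(d) = 20 (Function('K')(d) = Mul(5, 4) = 20)
Function('L')(C) = 400 (Function('L')(C) = Add(Add(0, Mul(-1, 0)), Pow(20, 2)) = Add(Add(0, 0), 400) = Add(0, 400) = 400)
Function('F')(r) = Mul(Add(4, r), Add(400, r)) (Function('F')(r) = Mul(Add(4, r), Add(r, 400)) = Mul(Add(4, r), Add(400, r)))
Add(-2, Mul(O, Function('F')(4))) = Add(-2, Mul(46, Add(1600, Pow(4, 2), Mul(404, 4)))) = Add(-2, Mul(46, Add(1600, 16, 1616))) = Add(-2, Mul(46, 3232)) = Add(-2, 148672) = 148670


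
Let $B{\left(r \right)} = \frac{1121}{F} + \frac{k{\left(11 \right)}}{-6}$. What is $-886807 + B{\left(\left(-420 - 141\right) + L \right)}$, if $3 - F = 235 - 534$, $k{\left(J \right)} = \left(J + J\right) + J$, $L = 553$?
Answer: $- \frac{133908127}{151} \approx -8.8681 \cdot 10^{5}$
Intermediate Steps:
$k{\left(J \right)} = 3 J$ ($k{\left(J \right)} = 2 J + J = 3 J$)
$F = 302$ ($F = 3 - \left(235 - 534\right) = 3 - -299 = 3 + 299 = 302$)
$B{\left(r \right)} = - \frac{270}{151}$ ($B{\left(r \right)} = \frac{1121}{302} + \frac{3 \cdot 11}{-6} = 1121 \cdot \frac{1}{302} + 33 \left(- \frac{1}{6}\right) = \frac{1121}{302} - \frac{11}{2} = - \frac{270}{151}$)
$-886807 + B{\left(\left(-420 - 141\right) + L \right)} = -886807 - \frac{270}{151} = - \frac{133908127}{151}$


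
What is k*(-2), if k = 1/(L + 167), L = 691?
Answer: -1/429 ≈ -0.0023310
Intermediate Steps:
k = 1/858 (k = 1/(691 + 167) = 1/858 ≈ 0.0011655)
k*(-2) = (1/858)*(-2) = -1/429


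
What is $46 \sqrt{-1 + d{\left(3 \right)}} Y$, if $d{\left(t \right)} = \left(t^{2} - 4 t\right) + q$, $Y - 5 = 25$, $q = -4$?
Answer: $2760 i \sqrt{2} \approx 3903.2 i$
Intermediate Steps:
$Y = 30$ ($Y = 5 + 25 = 30$)
$d{\left(t \right)} = -4 + t^{2} - 4 t$ ($d{\left(t \right)} = \left(t^{2} - 4 t\right) - 4 = -4 + t^{2} - 4 t$)
$46 \sqrt{-1 + d{\left(3 \right)}} Y = 46 \sqrt{-1 - \left(16 - 9\right)} 30 = 46 \sqrt{-1 - 7} \cdot 30 = 46 \sqrt{-8} \cdot 30 = 46 \cdot 2 i \sqrt{2} \cdot 30 = 92 i \sqrt{2} \cdot 30 = 2760 i \sqrt{2}$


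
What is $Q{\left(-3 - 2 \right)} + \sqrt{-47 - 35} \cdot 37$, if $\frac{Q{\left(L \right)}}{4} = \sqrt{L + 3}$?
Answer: $i \left(4 \sqrt{2} + 37 \sqrt{82}\right) \approx 340.71 i$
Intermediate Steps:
$Q{\left(L \right)} = 4 \sqrt{3 + L}$ ($Q{\left(L \right)} = 4 \sqrt{L + 3} = 4 \sqrt{3 + L}$)
$Q{\left(-3 - 2 \right)} + \sqrt{-47 - 35} \cdot 37 = 4 \sqrt{3 - 5} + \sqrt{-47 - 35} \cdot 37 = 4 \sqrt{3 - 5} + \sqrt{-82} \cdot 37 = 4 \sqrt{3 - 5} + i \sqrt{82} \cdot 37 = 4 \sqrt{-2} + 37 i \sqrt{82} = 4 i \sqrt{2} + 37 i \sqrt{82}$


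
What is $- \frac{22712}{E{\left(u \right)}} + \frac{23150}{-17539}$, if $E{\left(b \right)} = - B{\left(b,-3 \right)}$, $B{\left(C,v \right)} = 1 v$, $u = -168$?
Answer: $- \frac{398415218}{52617} \approx -7572.0$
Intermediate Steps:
$B{\left(C,v \right)} = v$
$E{\left(b \right)} = 3$ ($E{\left(b \right)} = \left(-1\right) \left(-3\right) = 3$)
$- \frac{22712}{E{\left(u \right)}} + \frac{23150}{-17539} = - \frac{22712}{3} + \frac{23150}{-17539} = \left(-22712\right) \frac{1}{3} + 23150 \left(- \frac{1}{17539}\right) = - \frac{22712}{3} - \frac{23150}{17539} = - \frac{398415218}{52617}$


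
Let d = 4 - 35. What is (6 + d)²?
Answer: 625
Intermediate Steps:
d = -31
(6 + d)² = (6 - 31)² = (-25)² = 625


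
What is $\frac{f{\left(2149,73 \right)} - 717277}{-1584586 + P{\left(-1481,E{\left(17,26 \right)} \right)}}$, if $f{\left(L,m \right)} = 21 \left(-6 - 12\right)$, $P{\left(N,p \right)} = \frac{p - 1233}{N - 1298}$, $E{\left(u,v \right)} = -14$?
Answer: $\frac{1994363245}{4403563247} \approx 0.4529$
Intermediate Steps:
$P{\left(N,p \right)} = \frac{-1233 + p}{-1298 + N}$ ($P{\left(N,p \right)} = \frac{p - 1233}{-1298 + N} = \frac{-1233 + p}{-1298 + N}$)
$f{\left(L,m \right)} = -378$ ($f{\left(L,m \right)} = 21 \left(-18\right) = -378$)
$\frac{f{\left(2149,73 \right)} - 717277}{-1584586 + P{\left(-1481,E{\left(17,26 \right)} \right)}} = \frac{-378 - 717277}{-1584586 + \frac{-1233 - 14}{-1298 - 1481}} = - \frac{717655}{-1584586 + \frac{1}{-2779} \left(-1247\right)} = - \frac{717655}{-1584586 - - \frac{1247}{2779}} = - \frac{717655}{-1584586 + \frac{1247}{2779}} = - \frac{717655}{- \frac{4403563247}{2779}} = \left(-717655\right) \left(- \frac{2779}{4403563247}\right) = \frac{1994363245}{4403563247}$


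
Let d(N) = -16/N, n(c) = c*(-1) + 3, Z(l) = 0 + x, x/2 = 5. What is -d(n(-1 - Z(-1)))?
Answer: 8/7 ≈ 1.1429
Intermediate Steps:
x = 10 (x = 2*5 = 10)
Z(l) = 10 (Z(l) = 0 + 10 = 10)
n(c) = 3 - c (n(c) = -c + 3 = 3 - c)
-d(n(-1 - Z(-1))) = -(-16)/(3 - (-1 - 1*10)) = -(-16)/(3 - (-1 - 10)) = -(-16)/(3 - 1*(-11)) = -(-16)/(3 + 11) = -(-16)/14 = -1*(-8/7) = 8/7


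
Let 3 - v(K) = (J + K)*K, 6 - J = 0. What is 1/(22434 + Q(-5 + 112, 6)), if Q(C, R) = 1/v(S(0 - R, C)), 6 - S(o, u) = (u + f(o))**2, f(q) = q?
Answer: 103876852/2330373297767 ≈ 4.4575e-5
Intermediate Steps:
J = 6 (J = 6 - 1*0 = 6 + 0 = 6)
S(o, u) = 6 - (o + u)**2 (S(o, u) = 6 - (u + o)**2 = 6 - (o + u)**2)
v(K) = 3 - K*(6 + K) (v(K) = 3 - (6 + K)*K = 3 - K*(6 + K))
Q(C, R) = 1/(-33 - (6 - (C - R)**2)**2 + 6*(C - R)**2) (Q(C, R) = 1/(3 - (6 - ((0 - R) + C)**2)**2 - 6*(6 - ((0 - R) + C)**2)) = 1/(3 - (6 - (-R + C)**2)**2 - 6*(6 - (-R + C)**2)) = 1/(3 - (6 - (C - R)**2)**2 - 6*(6 - (C - R)**2)) = 1/(3 - (6 - (C - R)**2)**2 + (-36 + 6*(C - R)**2)) = 1/(-33 - (6 - (C - R)**2)**2 + 6*(C - R)**2))
1/(22434 + Q(-5 + 112, 6)) = 1/(22434 - 1/(33 + (-6 + ((-5 + 112) - 1*6)**2)**2 - 6*((-5 + 112) - 1*6)**2)) = 1/(22434 - 1/(33 + (-6 + (107 - 6)**2)**2 - 6*(107 - 6)**2)) = 1/(22434 - 1/(33 + (-6 + 101**2)**2 - 6*101**2)) = 1/(22434 - 1/(33 + (-6 + 10201)**2 - 6*10201)) = 1/(22434 - 1/(33 + 10195**2 - 61206)) = 1/(22434 - 1/(33 + 103938025 - 61206)) = 1/(22434 - 1/103876852) = 1/(2330373297767/103876852) = 103876852/2330373297767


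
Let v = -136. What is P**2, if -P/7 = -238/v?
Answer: 2401/16 ≈ 150.06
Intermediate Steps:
P = -49/4 (P = -(-1666)/(-136) = -(-1666)*(-1)/136 = -7*7/4 = -49/4 ≈ -12.250)
P**2 = (-49/4)**2 = 2401/16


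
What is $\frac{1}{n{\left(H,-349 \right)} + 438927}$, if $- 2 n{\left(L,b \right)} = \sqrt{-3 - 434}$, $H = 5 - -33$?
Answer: $\frac{1755708}{770627645753} + \frac{2 i \sqrt{437}}{770627645753} \approx 2.2783 \cdot 10^{-6} + 5.4253 \cdot 10^{-11} i$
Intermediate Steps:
$H = 38$ ($H = 5 + 33 = 38$)
$n{\left(L,b \right)} = - \frac{i \sqrt{437}}{2}$ ($n{\left(L,b \right)} = - \frac{\sqrt{-3 - 434}}{2} = - \frac{\sqrt{-437}}{2} = - \frac{i \sqrt{437}}{2}$)
$\frac{1}{n{\left(H,-349 \right)} + 438927} = \frac{1}{- \frac{i \sqrt{437}}{2} + 438927} = \frac{1}{438927 - \frac{i \sqrt{437}}{2}}$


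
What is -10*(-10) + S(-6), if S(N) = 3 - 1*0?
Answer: 103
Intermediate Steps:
S(N) = 3 (S(N) = 3 + 0 = 3)
-10*(-10) + S(-6) = -10*(-10) + 3 = 100 + 3 = 103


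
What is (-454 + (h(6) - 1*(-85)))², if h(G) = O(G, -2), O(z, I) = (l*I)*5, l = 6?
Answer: 184041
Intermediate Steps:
O(z, I) = 30*I (O(z, I) = (6*I)*5 = 30*I)
h(G) = -60 (h(G) = 30*(-2) = -60)
(-454 + (h(6) - 1*(-85)))² = (-454 + (-60 - 1*(-85)))² = (-454 + (-60 + 85))² = (-454 + 25)² = (-429)² = 184041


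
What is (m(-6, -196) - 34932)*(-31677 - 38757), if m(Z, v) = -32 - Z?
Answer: 2462231772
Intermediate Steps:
(m(-6, -196) - 34932)*(-31677 - 38757) = ((-32 - 1*(-6)) - 34932)*(-31677 - 38757) = ((-32 + 6) - 34932)*(-70434) = (-26 - 34932)*(-70434) = -34958*(-70434) = 2462231772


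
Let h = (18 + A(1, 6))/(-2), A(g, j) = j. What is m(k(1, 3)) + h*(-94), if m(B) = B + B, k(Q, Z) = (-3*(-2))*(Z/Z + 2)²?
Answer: 1236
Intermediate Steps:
k(Q, Z) = 54 (k(Q, Z) = 6*(1 + 2)² = 6*3² = 6*9 = 54)
h = -12 (h = (18 + 6)/(-2) = 24*(-½) = -12)
m(B) = 2*B
m(k(1, 3)) + h*(-94) = 2*54 - 12*(-94) = 108 + 1128 = 1236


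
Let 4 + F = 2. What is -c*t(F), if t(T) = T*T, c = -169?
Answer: 676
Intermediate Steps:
F = -2 (F = -4 + 2 = -2)
t(T) = T**2
-c*t(F) = -(-169)*(-2)**2 = -(-169)*4 = -1*(-676) = 676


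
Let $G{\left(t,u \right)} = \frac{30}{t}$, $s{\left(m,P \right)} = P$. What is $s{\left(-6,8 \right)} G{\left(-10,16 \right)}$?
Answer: $-24$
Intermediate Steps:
$s{\left(-6,8 \right)} G{\left(-10,16 \right)} = 8 \frac{30}{-10} = 8 \cdot 30 \left(- \frac{1}{10}\right) = 8 \left(-3\right) = -24$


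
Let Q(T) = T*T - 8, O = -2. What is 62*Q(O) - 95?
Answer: -343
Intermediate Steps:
Q(T) = -8 + T² (Q(T) = T² - 8 = -8 + T²)
62*Q(O) - 95 = 62*(-8 + (-2)²) - 95 = 62*(-8 + 4) - 95 = 62*(-4) - 95 = -248 - 95 = -343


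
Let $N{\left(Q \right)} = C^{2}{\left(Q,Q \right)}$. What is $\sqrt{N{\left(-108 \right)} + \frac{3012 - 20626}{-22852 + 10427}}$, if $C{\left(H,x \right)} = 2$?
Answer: $\frac{\sqrt{33455058}}{2485} \approx 2.3276$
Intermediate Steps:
$N{\left(Q \right)} = 4$ ($N{\left(Q \right)} = 2^{2} = 4$)
$\sqrt{N{\left(-108 \right)} + \frac{3012 - 20626}{-22852 + 10427}} = \sqrt{4 + \frac{3012 - 20626}{-22852 + 10427}} = \sqrt{4 - \frac{17614}{-12425}} = \sqrt{4 - - \frac{17614}{12425}} = \sqrt{4 + \frac{17614}{12425}} = \sqrt{\frac{67314}{12425}} = \frac{\sqrt{33455058}}{2485}$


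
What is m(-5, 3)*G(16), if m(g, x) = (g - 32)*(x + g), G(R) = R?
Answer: 1184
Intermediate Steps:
m(g, x) = (-32 + g)*(g + x)
m(-5, 3)*G(16) = ((-5)² - 32*(-5) - 32*3 - 5*3)*16 = (25 + 160 - 96 - 15)*16 = 74*16 = 1184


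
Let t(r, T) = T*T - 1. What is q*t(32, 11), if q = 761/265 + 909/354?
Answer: 2041116/3127 ≈ 652.74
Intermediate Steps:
t(r, T) = -1 + T² (t(r, T) = T² - 1 = -1 + T²)
q = 170093/31270 (q = 761*(1/265) + 909*(1/354) = 761/265 + 303/118 = 170093/31270 ≈ 5.4395)
q*t(32, 11) = 170093*(-1 + 11²)/31270 = 170093*(-1 + 121)/31270 = (170093/31270)*120 = 2041116/3127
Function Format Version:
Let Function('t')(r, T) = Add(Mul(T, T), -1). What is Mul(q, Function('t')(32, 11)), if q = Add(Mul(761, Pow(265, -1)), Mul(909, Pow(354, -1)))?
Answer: Rational(2041116, 3127) ≈ 652.74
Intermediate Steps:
Function('t')(r, T) = Add(-1, Pow(T, 2)) (Function('t')(r, T) = Add(Pow(T, 2), -1) = Add(-1, Pow(T, 2)))
q = Rational(170093, 31270) (q = Add(Mul(761, Rational(1, 265)), Mul(909, Rational(1, 354))) = Add(Rational(761, 265), Rational(303, 118)) = Rational(170093, 31270) ≈ 5.4395)
Mul(q, Function('t')(32, 11)) = Mul(Rational(170093, 31270), Add(-1, Pow(11, 2))) = Mul(Rational(170093, 31270), Add(-1, 121)) = Mul(Rational(170093, 31270), 120) = Rational(2041116, 3127)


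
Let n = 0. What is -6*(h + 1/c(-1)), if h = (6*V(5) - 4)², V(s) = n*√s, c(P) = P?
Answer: -90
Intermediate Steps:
V(s) = 0 (V(s) = 0*√s = 0)
h = 16 (h = (6*0 - 4)² = (0 - 4)² = (-4)² = 16)
-6*(h + 1/c(-1)) = -6*(16 + 1/(-1)) = -6*(16 - 1) = -6*15 = -90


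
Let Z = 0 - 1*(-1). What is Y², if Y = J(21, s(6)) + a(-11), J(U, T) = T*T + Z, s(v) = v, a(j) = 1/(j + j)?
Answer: 660969/484 ≈ 1365.6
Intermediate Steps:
a(j) = 1/(2*j)
Z = 1 (Z = 0 + 1 = 1)
J(U, T) = 1 + T² (J(U, T) = T*T + 1 = T² + 1 = 1 + T²)
Y = 813/22 (Y = (1 + 6²) + (½)/(-11) = (1 + 36) + (½)*(-1/11) = 37 - 1/22 = 813/22 ≈ 36.955)
Y² = (813/22)² = 660969/484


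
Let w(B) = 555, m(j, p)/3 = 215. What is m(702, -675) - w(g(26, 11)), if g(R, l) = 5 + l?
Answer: 90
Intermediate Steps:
m(j, p) = 645 (m(j, p) = 3*215 = 645)
m(702, -675) - w(g(26, 11)) = 645 - 1*555 = 645 - 555 = 90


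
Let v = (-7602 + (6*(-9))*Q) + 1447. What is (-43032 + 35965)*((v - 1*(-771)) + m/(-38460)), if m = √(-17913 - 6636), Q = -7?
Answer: 35377402 + 49469*I*√501/38460 ≈ 3.5377e+7 + 28.79*I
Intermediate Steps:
v = -5777 (v = (-7602 + (6*(-9))*(-7)) + 1447 = (-7602 - 54*(-7)) + 1447 = (-7602 + 378) + 1447 = -7224 + 1447 = -5777)
m = 7*I*√501 (m = √(-24549) = 7*I*√501 ≈ 156.68*I)
(-43032 + 35965)*((v - 1*(-771)) + m/(-38460)) = (-43032 + 35965)*((-5777 - 1*(-771)) + (7*I*√501)/(-38460)) = -7067*((-5777 + 771) + (7*I*√501)*(-1/38460)) = -7067*(-5006 - 7*I*√501/38460) = 35377402 + 49469*I*√501/38460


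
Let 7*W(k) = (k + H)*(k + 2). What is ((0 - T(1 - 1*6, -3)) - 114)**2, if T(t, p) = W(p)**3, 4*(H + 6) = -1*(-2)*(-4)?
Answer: 1634827489/117649 ≈ 13896.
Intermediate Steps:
H = -8 (H = -6 + (-1*(-2)*(-4))/4 = -6 + (2*(-4))/4 = -6 + (1/4)*(-8) = -6 - 2 = -8)
W(k) = (-8 + k)*(2 + k)/7 (W(k) = ((k - 8)*(k + 2))/7 = ((-8 + k)*(2 + k))/7 = (-8 + k)*(2 + k)/7)
T(t, p) = (-16/7 - 6*p/7 + p**2/7)**3
((0 - T(1 - 1*6, -3)) - 114)**2 = ((0 - (-1)*(16 - 1*(-3)**2 + 6*(-3))**3/343) - 114)**2 = ((0 - (-1)*(16 - 1*9 - 18)**3/343) - 114)**2 = ((0 - (-1)*(16 - 9 - 18)**3/343) - 114)**2 = ((0 - (-1)*(-11)**3/343) - 114)**2 = ((0 - (-1)*(-1331)/343) - 114)**2 = ((0 - 1*1331/343) - 114)**2 = ((0 - 1331/343) - 114)**2 = (-1331/343 - 114)**2 = (-40433/343)**2 = 1634827489/117649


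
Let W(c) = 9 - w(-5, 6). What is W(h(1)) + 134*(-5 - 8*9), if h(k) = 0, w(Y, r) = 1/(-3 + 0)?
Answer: -30926/3 ≈ -10309.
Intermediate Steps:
w(Y, r) = -1/3 (w(Y, r) = 1/(-3) = -1/3)
W(c) = 28/3 (W(c) = 9 - 1*(-1/3) = 9 + 1/3 = 28/3)
W(h(1)) + 134*(-5 - 8*9) = 28/3 + 134*(-5 - 8*9) = 28/3 + 134*(-5 - 72) = 28/3 + 134*(-77) = 28/3 - 10318 = -30926/3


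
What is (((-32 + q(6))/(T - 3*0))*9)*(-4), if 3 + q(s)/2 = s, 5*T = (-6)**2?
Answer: 130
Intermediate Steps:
T = 36/5 (T = (1/5)*(-6)**2 = (1/5)*36 = 36/5 ≈ 7.2000)
q(s) = -6 + 2*s
(((-32 + q(6))/(T - 3*0))*9)*(-4) = (((-32 + (-6 + 2*6))/(36/5 - 3*0))*9)*(-4) = (((-32 + (-6 + 12))/(36/5 + 0))*9)*(-4) = (((-32 + 6)/(36/5))*9)*(-4) = (-26*5/36*9)*(-4) = -65/18*9*(-4) = -65/2*(-4) = 130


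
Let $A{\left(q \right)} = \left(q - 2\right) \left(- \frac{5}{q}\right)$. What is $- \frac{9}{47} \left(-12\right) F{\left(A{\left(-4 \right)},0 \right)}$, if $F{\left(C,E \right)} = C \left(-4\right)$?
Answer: $\frac{3240}{47} \approx 68.936$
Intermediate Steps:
$A{\left(q \right)} = - \frac{5 \left(-2 + q\right)}{q}$ ($A{\left(q \right)} = \left(-2 + q\right) \left(- \frac{5}{q}\right) = - \frac{5 \left(-2 + q\right)}{q}$)
$F{\left(C,E \right)} = - 4 C$
$- \frac{9}{47} \left(-12\right) F{\left(A{\left(-4 \right)},0 \right)} = - \frac{9}{47} \left(-12\right) \left(- 4 \left(-5 + \frac{10}{-4}\right)\right) = \left(-9\right) \frac{1}{47} \left(-12\right) \left(- 4 \left(-5 + 10 \left(- \frac{1}{4}\right)\right)\right) = \left(- \frac{9}{47}\right) \left(-12\right) \left(- 4 \left(-5 - \frac{5}{2}\right)\right) = \frac{108 \left(\left(-4\right) \left(- \frac{15}{2}\right)\right)}{47} = \frac{108}{47} \cdot 30 = \frac{3240}{47}$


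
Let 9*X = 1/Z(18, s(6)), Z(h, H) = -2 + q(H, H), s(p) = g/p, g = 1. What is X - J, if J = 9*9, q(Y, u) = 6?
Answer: -2915/36 ≈ -80.972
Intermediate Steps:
J = 81
s(p) = 1/p
Z(h, H) = 4 (Z(h, H) = -2 + 6 = 4)
X = 1/36 (X = (⅑)/4 = (⅑)*(¼) = 1/36 ≈ 0.027778)
X - J = 1/36 - 1*81 = 1/36 - 81 = -2915/36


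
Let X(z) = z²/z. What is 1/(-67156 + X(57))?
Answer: -1/67099 ≈ -1.4903e-5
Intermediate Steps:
X(z) = z
1/(-67156 + X(57)) = 1/(-67156 + 57) = 1/(-67099) = -1/67099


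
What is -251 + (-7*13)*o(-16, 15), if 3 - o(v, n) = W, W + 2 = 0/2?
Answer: -706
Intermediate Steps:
W = -2 (W = -2 + 0/2 = -2 + (½)*0 = -2 + 0 = -2)
o(v, n) = 5 (o(v, n) = 3 - 1*(-2) = 3 + 2 = 5)
-251 + (-7*13)*o(-16, 15) = -251 - 7*13*5 = -251 - 91*5 = -251 - 455 = -706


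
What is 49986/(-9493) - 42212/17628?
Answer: -320467931/41835651 ≈ -7.6602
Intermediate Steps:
49986/(-9493) - 42212/17628 = 49986*(-1/9493) - 42212*1/17628 = -49986/9493 - 10553/4407 = -320467931/41835651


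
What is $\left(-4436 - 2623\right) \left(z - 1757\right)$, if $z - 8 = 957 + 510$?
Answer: $1990638$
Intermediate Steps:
$z = 1475$ ($z = 8 + \left(957 + 510\right) = 8 + 1467 = 1475$)
$\left(-4436 - 2623\right) \left(z - 1757\right) = \left(-4436 - 2623\right) \left(1475 - 1757\right) = \left(-7059\right) \left(-282\right) = 1990638$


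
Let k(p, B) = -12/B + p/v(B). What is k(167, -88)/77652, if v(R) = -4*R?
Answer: 215/27333504 ≈ 7.8658e-6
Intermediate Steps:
k(p, B) = -12/B - p/(4*B) (k(p, B) = -12/B + p/((-4*B)) = -12/B + p*(-1/(4*B)) = -12/B - p/(4*B))
k(167, -88)/77652 = ((¼)*(-48 - 1*167)/(-88))/77652 = ((¼)*(-1/88)*(-48 - 167))*(1/77652) = ((¼)*(-1/88)*(-215))*(1/77652) = (215/352)*(1/77652) = 215/27333504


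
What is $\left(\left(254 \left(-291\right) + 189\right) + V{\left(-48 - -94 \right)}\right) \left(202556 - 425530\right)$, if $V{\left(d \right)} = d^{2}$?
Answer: $15966945166$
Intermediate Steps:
$\left(\left(254 \left(-291\right) + 189\right) + V{\left(-48 - -94 \right)}\right) \left(202556 - 425530\right) = \left(\left(254 \left(-291\right) + 189\right) + \left(-48 - -94\right)^{2}\right) \left(202556 - 425530\right) = \left(\left(-73914 + 189\right) + \left(-48 + 94\right)^{2}\right) \left(-222974\right) = \left(-73725 + 46^{2}\right) \left(-222974\right) = \left(-73725 + 2116\right) \left(-222974\right) = \left(-71609\right) \left(-222974\right) = 15966945166$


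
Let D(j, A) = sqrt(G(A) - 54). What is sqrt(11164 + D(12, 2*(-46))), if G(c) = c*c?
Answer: sqrt(11164 + 29*sqrt(10)) ≈ 106.09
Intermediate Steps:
G(c) = c**2
D(j, A) = sqrt(-54 + A**2) (D(j, A) = sqrt(A**2 - 54) = sqrt(-54 + A**2))
sqrt(11164 + D(12, 2*(-46))) = sqrt(11164 + sqrt(-54 + (2*(-46))**2)) = sqrt(11164 + sqrt(-54 + (-92)**2)) = sqrt(11164 + sqrt(-54 + 8464)) = sqrt(11164 + sqrt(8410)) = sqrt(11164 + 29*sqrt(10))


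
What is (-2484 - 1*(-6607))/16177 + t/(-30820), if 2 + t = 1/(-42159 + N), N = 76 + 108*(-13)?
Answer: 157923928097/619472488948 ≈ 0.25493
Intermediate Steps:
N = -1328 (N = 76 - 1404 = -1328)
t = -86975/43487 (t = -2 + 1/(-42159 - 1328) = -2 + 1/(-43487) = -2 - 1/43487 = -86975/43487 ≈ -2.0000)
(-2484 - 1*(-6607))/16177 + t/(-30820) = (-2484 - 1*(-6607))/16177 - 86975/43487/(-30820) = (-2484 + 6607)*(1/16177) - 86975/43487*(-1/30820) = 4123*(1/16177) + 17395/268053868 = 589/2311 + 17395/268053868 = 157923928097/619472488948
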